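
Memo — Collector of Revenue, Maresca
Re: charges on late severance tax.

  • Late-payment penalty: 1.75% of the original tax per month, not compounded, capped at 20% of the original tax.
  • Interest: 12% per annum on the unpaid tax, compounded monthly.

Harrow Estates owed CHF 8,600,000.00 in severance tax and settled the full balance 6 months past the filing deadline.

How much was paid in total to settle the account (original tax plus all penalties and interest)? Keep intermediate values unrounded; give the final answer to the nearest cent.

Penalty: 6 × 1.75% × CHF 8,600,000.00 = CHF 903,000.00 (below the 20% cap of CHF 1,720,000.00)
Interest (12%/yr ÷ 12 = 1%/month): CHF 8,600,000.00 × ((1 + 0.01)^6 − 1) = CHF 529,073.2952…
Total = CHF 8,600,000.00 + CHF 903,000.0000 + CHF 529,073.2952… = CHF 10,032,073.30

CHF 10,032,073.30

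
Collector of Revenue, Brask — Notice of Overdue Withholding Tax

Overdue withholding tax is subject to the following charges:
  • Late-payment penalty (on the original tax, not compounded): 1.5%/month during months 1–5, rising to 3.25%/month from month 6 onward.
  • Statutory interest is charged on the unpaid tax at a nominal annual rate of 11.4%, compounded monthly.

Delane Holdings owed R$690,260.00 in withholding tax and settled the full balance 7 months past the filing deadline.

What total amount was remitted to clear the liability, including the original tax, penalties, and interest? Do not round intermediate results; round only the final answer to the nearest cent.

Penalty, months 1–5: 5 × 1.5% × R$690,260.00 = R$51,769.50
Penalty, months 6–7: 2 × 3.25% × R$690,260.00 = R$44,866.90
Interest (11.4%/yr ÷ 12 = 0.95%/month): R$690,260.00 × ((1 + 0.0095)^7 − 1) = R$47,231.4166…
Total = R$690,260.00 + R$96,636.4000 + R$47,231.4166… = R$834,127.82

R$834,127.82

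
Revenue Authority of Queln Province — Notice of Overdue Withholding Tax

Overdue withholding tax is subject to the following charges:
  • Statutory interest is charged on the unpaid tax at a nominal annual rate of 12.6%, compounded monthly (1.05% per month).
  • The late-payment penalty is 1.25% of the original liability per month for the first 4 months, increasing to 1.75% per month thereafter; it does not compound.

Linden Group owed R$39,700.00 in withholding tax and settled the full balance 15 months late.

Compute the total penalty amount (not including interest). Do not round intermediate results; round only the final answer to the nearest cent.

R$9,627.25

Penalty, months 1–4: 4 × 1.25% × R$39,700.00 = R$1,985.00
Penalty, months 5–15: 11 × 1.75% × R$39,700.00 = R$7,642.25
Total penalty = R$1,985.00 + R$7,642.25 = R$9,627.25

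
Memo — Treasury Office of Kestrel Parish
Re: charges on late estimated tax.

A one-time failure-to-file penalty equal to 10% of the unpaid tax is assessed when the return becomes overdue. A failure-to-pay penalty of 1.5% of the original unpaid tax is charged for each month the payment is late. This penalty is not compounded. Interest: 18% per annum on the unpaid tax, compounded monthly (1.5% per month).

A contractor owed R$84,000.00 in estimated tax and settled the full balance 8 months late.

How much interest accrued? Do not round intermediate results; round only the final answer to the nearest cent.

Interest: R$84,000.00 × ((1 + 0.015)^8 − 1) = R$84,000.00 × 0.1264926… = R$10,625.3773…

R$10,625.38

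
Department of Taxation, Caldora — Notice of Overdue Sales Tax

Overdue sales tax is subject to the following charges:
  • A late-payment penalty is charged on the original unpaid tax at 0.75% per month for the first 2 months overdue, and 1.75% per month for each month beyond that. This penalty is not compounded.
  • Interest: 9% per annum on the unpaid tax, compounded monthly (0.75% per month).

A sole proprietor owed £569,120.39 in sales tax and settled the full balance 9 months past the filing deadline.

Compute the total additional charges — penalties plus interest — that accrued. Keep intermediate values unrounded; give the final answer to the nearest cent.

£117,842.55

Penalty, months 1–2: 2 × 0.75% × £569,120.39 = £8,536.81…
Penalty, months 3–9: 7 × 1.75% × £569,120.39 = £69,717.25…
Interest: £569,120.39 × ((1 + 0.0075)^9 − 1) = £569,120.39 × 0.0695608… = £39,588.4919…
Penalties + interest = £78,254.0536… + £39,588.4919… = £117,842.55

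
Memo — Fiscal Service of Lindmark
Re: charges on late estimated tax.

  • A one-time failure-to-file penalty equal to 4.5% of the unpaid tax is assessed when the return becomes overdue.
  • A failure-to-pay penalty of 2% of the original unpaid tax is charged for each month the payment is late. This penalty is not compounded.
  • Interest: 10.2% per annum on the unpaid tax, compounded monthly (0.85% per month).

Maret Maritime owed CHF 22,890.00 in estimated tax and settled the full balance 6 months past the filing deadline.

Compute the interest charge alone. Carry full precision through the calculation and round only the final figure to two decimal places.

Interest: CHF 22,890.00 × ((1 + 0.0085)^6 − 1) = CHF 22,890.00 × 0.0520961… = CHF 1,192.4800…

CHF 1,192.48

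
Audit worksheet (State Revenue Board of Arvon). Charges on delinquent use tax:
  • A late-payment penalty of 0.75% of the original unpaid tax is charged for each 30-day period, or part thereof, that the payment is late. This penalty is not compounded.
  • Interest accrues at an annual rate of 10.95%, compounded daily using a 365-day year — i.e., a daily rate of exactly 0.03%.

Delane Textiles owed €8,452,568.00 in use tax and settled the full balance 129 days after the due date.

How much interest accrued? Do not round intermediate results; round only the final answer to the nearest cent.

€333,475.50

Interest: €8,452,568.00 × ((1 + 0.0003)^129 − 1) = €8,452,568.00 × 0.03945257… = €333,475.5008…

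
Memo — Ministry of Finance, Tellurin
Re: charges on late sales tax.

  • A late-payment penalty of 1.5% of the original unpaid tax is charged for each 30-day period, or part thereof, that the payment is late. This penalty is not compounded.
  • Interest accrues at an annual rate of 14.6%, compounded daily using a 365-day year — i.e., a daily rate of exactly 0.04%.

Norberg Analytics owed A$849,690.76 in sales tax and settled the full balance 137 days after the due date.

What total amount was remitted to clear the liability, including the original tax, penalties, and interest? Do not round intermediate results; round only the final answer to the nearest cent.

A$961,270.24

Penalty periods: ⌈137/30⌉ = 5; penalty = 5 × 1.5% × A$849,690.76 = A$63,726.81…
Interest: A$849,690.76 × ((1 + 0.0004)^137 − 1) = A$849,690.76 × 0.05631775… = A$47,852.6747…
Total = A$849,690.76 + A$63,726.8070 + A$47,852.6747… = A$961,270.24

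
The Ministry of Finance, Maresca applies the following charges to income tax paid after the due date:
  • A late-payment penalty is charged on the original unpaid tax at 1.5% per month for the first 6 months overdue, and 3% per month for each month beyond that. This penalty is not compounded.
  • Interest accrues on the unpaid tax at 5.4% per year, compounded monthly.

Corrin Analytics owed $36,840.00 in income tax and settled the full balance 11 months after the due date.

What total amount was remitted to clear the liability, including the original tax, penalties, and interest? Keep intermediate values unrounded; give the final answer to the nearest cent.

$47,546.77

Penalty, months 1–6: 6 × 1.5% × $36,840.00 = $3,315.60
Penalty, months 7–11: 5 × 3% × $36,840.00 = $5,526.00
Interest (5.4%/yr ÷ 12 = 0.45%/month): $36,840.00 × ((1 + 0.0045)^11 − 1) = $1,865.1695…
Total = $36,840.00 + $8,841.6000 + $1,865.1695… = $47,546.77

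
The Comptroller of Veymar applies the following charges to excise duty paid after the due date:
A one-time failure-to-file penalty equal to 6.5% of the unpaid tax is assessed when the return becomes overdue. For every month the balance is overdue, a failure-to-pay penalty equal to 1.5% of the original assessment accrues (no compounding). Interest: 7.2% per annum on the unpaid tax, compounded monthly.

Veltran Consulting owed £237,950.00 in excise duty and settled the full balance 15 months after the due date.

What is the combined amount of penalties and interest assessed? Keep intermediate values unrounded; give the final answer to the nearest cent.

£91,344.26

Failure-to-file penalty: 6.5% × £237,950.00 = £15,466.75
Failure-to-pay penalty: 15 × 1.5% × £237,950.00 = £53,538.75
Interest (7.2%/yr ÷ 12 = 0.6%/month): £237,950.00 × ((1 + 0.006)^15 − 1) = £22,338.7633…
Penalties + interest = £69,005.5000 + £22,338.7633… = £91,344.26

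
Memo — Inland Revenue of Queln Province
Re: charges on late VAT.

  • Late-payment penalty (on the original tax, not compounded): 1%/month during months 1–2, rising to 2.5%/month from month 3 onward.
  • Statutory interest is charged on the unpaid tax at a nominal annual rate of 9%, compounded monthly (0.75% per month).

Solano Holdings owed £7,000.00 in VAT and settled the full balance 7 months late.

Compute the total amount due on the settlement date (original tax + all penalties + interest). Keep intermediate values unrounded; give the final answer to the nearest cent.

£8,390.87

Penalty, months 1–2: 2 × 1% × £7,000.00 = £140.00
Penalty, months 3–7: 5 × 2.5% × £7,000.00 = £875.00
Interest: £7,000.00 × ((1 + 0.0075)^7 − 1) = £7,000.00 × 0.0536961… = £375.8729…
Total = £7,000.00 + £1,015.0000 + £375.8729… = £8,390.87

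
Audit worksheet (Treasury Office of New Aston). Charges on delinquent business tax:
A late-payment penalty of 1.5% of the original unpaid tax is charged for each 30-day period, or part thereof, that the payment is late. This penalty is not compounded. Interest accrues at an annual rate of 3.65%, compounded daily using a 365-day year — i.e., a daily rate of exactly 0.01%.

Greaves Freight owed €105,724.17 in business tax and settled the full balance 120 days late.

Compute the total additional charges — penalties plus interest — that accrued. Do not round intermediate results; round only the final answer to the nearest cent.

Penalty periods: ⌈120/30⌉ = 4; penalty = 4 × 1.5% × €105,724.17 = €6,343.45…
Interest: €105,724.17 × ((1 + 0.0001)^120 − 1) = €105,724.17 × 0.01207168… = €1,276.2685…
Penalties + interest = €6,343.4502 + €1,276.2685… = €7,619.72

€7,619.72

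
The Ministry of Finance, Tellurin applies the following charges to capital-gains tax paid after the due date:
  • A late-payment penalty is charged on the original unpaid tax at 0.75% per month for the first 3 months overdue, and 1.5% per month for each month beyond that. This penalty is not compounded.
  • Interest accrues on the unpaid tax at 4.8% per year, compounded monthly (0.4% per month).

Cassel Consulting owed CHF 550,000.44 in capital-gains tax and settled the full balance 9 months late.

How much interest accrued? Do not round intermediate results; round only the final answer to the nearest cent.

Interest: CHF 550,000.44 × ((1 + 0.004)^9 − 1) = CHF 550,000.44 × 0.0365814… = CHF 20,119.7907…

CHF 20,119.79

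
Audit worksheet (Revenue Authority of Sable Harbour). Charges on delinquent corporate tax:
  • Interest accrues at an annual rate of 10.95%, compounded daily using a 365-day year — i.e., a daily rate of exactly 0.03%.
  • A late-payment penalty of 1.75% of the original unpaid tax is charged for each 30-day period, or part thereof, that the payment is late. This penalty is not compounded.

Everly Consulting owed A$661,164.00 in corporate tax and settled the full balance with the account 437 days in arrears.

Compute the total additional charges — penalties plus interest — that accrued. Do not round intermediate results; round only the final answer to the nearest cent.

Penalty periods: ⌈437/30⌉ = 15; penalty = 15 × 1.75% × A$661,164.00 = A$173,555.55
Interest: A$661,164.00 × ((1 + 0.0003)^437 − 1) = A$661,164.00 × 0.14005937… = A$92,602.2125…
Penalties + interest = A$173,555.5500 + A$92,602.2125… = A$266,157.76

A$266,157.76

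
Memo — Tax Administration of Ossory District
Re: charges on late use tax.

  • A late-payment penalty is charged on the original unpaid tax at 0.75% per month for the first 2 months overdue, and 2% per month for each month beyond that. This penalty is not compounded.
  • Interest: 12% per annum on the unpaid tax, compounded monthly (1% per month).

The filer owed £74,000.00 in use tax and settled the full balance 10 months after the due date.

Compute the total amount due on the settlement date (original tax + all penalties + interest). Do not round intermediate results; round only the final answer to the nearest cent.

£94,692.04

Penalty, months 1–2: 2 × 0.75% × £74,000.00 = £1,110.00
Penalty, months 3–10: 8 × 2% × £74,000.00 = £11,840.00
Interest: £74,000.00 × ((1 + 0.01)^10 − 1) = £74,000.00 × 0.1046221… = £7,742.0373…
Total = £74,000.00 + £12,950.0000 + £7,742.0373… = £94,692.04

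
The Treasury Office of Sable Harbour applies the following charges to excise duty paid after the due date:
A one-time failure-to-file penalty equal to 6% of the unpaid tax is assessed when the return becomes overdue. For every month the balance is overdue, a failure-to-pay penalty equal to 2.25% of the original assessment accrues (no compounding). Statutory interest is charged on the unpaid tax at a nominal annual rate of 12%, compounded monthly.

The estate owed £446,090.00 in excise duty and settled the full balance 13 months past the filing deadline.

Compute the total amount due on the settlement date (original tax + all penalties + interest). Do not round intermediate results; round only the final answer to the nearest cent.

£664,938.76

Failure-to-file penalty: 6% × £446,090.00 = £26,765.40
Failure-to-pay penalty: 13 × 2.25% × £446,090.00 = £130,481.33…
Interest (12%/yr ÷ 12 = 1%/month): £446,090.00 × ((1 + 0.01)^13 − 1) = £61,602.0315…
Total = £446,090.00 + £157,246.7250 + £61,602.0315… = £664,938.76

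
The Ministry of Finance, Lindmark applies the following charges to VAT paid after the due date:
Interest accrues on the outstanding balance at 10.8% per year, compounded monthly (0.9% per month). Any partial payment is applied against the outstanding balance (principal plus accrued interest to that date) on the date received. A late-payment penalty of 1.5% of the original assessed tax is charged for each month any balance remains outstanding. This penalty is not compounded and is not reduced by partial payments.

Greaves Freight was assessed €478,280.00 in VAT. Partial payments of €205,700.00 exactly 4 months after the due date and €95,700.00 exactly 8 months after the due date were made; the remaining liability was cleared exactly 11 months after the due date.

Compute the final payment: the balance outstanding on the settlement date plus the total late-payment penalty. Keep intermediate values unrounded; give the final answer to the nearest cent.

€289,413.72

Balance at month 4: €478,280.0000 × (1 + 0.009)^4 = €495,731.9219…
After €205,700.00 payment: €495,731.9219… − €205,700.00 = €290,031.9219…
Balance at month 8: €290,031.9219… × (1 + 0.009)^4 = €300,614.8742…
After €95,700.00 payment: €300,614.8742… − €95,700.00 = €204,914.8742…
Balance at month 11: €204,914.8742… × (1 + 0.009)^3 = €210,497.5195…
Penalty: 11 × 1.5% × €478,280.00 = €78,916.20
Final settlement = outstanding balance + penalty = €210,497.5195… + €78,916.20 = €289,413.72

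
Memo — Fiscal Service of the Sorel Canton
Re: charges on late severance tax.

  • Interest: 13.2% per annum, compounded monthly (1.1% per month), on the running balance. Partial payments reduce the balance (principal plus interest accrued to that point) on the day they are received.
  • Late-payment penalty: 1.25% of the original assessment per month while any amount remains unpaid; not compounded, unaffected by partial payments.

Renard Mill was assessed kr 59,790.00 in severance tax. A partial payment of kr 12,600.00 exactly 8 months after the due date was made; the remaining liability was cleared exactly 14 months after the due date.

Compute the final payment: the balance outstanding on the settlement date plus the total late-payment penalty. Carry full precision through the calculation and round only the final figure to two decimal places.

Balance at month 8: kr 59,790.0000 × (1 + 0.011)^8 = kr 65,258.6068…
After kr 12,600.00 payment: kr 65,258.6068… − kr 12,600.00 = kr 52,658.6068…
Balance at month 14: kr 52,658.6068… × (1 + 0.011)^6 = kr 56,231.0637…
Penalty: 14 × 1.25% × kr 59,790.00 = kr 10,463.25
Final settlement = outstanding balance + penalty = kr 56,231.0637… + kr 10,463.25 = kr 66,694.31

kr 66,694.31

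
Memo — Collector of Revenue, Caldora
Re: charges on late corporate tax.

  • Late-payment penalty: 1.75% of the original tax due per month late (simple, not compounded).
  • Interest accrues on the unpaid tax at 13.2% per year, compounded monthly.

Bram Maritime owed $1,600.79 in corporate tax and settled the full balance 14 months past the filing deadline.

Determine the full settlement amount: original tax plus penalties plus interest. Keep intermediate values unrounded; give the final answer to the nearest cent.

Late-payment penalty = 1.75% × $1,600.79 × 14 mo = $392.19…
Interest (13.2%/yr ÷ 12 = 1.1%/month): $1,600.79 × ((1 + 0.011)^14 − 1) = $264.9475…
Total = $1,600.79 + $392.1936… + $264.9475… = $2,257.93

$2,257.93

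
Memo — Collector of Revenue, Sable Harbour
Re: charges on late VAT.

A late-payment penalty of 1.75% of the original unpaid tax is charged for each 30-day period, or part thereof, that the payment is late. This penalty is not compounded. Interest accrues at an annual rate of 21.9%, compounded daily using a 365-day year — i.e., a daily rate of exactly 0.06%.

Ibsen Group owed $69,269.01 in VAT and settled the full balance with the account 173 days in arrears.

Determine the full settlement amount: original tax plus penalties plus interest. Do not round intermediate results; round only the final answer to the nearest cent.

$84,116.41

Penalty periods: ⌈173/30⌉ = 6; penalty = 6 × 1.75% × $69,269.01 = $7,273.25…
Interest: $69,269.01 × ((1 + 0.0006)^173 − 1) = $69,269.01 × 0.10934403… = $7,574.1524…
Total = $69,269.01 + $7,273.2461… + $7,574.1524… = $84,116.41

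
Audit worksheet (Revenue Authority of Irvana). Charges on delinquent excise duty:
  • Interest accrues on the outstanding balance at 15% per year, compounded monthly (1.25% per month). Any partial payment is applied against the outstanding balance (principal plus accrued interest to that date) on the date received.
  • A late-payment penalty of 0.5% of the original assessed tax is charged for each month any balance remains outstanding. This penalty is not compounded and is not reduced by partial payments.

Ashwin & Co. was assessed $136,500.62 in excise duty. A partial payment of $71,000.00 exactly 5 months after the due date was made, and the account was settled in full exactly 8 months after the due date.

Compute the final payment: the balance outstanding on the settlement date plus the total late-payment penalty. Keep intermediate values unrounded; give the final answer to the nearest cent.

$82,527.14

Balance at month 5: $136,500.6200 × (1 + 0.0125)^5 = $145,247.8737…
After $71,000.00 payment: $145,247.8737… − $71,000.00 = $74,247.8737…
Balance at month 8: $74,247.8737… × (1 + 0.0125)^3 = $77,067.1177…
Penalty: 8 × 0.5% × $136,500.62 = $5,460.02…
Final settlement = outstanding balance + penalty = $77,067.1177… + $5,460.02… = $82,527.14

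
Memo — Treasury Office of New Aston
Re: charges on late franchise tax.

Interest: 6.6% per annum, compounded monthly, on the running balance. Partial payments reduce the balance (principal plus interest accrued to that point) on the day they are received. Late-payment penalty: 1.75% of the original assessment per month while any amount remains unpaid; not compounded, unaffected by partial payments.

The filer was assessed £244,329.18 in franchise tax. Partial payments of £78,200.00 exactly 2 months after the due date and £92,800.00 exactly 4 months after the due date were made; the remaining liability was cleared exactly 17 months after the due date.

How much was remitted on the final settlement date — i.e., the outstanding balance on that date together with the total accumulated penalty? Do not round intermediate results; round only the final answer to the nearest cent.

£156,330.70

Monthly rate = 6.6% ÷ 12 = 0.55%
Balance at month 2: £244,329.1800 × (1 + 0.0055)^2 = £247,024.1919…
After £78,200.00 payment: £247,024.1919… − £78,200.00 = £168,824.1919…
Balance at month 4: £168,824.1919… × (1 + 0.0055)^2 = £170,686.3650…
After £92,800.00 payment: £170,686.3650… − £92,800.00 = £77,886.3650…
Balance at month 17: £77,886.3650… × (1 + 0.0055)^13 = £83,642.7705…
Penalty: 17 × 1.75% × £244,329.18 = £72,687.93…
Final settlement = outstanding balance + penalty = £83,642.7705… + £72,687.93… = £156,330.70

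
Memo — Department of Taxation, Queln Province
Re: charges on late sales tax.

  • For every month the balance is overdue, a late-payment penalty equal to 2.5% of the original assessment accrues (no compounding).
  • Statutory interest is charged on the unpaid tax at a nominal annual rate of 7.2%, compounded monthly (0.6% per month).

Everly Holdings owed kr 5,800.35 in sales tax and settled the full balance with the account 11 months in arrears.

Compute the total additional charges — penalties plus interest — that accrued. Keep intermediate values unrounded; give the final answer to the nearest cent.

Late-payment penalty: 11 × 2.5% × kr 5,800.35 = kr 1,595.10…
Interest: kr 5,800.35 × ((1 + 0.006)^11 − 1) = kr 5,800.35 × 0.0680161… = kr 394.5170…
Penalties + interest = kr 1,595.0963… + kr 394.5170… = kr 1,989.61

kr 1,989.61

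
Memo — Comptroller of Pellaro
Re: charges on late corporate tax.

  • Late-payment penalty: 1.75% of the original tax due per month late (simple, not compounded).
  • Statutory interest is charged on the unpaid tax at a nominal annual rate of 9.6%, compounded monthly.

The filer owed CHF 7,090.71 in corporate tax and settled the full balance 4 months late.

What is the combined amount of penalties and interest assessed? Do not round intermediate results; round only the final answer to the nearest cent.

Late-payment penalty: 4 × 1.75% × CHF 7,090.71 = CHF 496.35…
Interest (9.6%/yr ÷ 12 = 0.8%/month): CHF 7,090.71 × ((1 + 0.008)^4 − 1) = CHF 229.6401…
Penalties + interest = CHF 496.3497 + CHF 229.6401… = CHF 725.99

CHF 725.99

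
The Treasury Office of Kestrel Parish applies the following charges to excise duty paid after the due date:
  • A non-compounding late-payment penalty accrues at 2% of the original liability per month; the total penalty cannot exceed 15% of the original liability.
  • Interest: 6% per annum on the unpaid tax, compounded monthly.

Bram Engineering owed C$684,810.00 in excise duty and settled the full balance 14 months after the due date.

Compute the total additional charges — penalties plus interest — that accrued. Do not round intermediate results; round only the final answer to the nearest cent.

C$152,247.73

Penalty (uncapped): 14 × 2% × C$684,810.00 = C$191,746.80; cap = 15% × C$684,810.00 = C$102,721.50 → penalty = C$102,721.50
Interest (6%/yr ÷ 12 = 0.5%/month): C$684,810.00 × ((1 + 0.005)^14 − 1) = C$49,526.2344…
Penalties + interest = C$102,721.5000 + C$49,526.2344… = C$152,247.73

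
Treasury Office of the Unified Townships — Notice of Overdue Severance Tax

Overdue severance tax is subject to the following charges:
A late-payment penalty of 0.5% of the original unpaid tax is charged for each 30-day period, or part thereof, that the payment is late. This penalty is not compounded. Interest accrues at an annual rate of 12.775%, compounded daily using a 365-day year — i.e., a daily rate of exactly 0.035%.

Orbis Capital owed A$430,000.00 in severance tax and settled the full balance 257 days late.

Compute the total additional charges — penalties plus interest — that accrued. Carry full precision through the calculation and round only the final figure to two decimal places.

A$59,814.01

Penalty periods: ⌈257/30⌉ = 9; penalty = 9 × 0.5% × A$430,000.00 = A$19,350.00
Interest: A$430,000.00 × ((1 + 0.00035)^257 − 1) = A$430,000.00 × 0.09410236… = A$40,464.0138…
Penalties + interest = A$19,350.0000 + A$40,464.0138… = A$59,814.01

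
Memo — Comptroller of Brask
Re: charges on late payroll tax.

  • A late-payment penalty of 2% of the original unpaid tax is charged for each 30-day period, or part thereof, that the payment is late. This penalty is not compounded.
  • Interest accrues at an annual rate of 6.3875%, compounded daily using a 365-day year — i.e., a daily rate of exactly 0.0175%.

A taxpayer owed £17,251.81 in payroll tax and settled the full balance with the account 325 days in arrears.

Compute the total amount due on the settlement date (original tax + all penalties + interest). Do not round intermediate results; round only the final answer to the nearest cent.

Penalty periods: ⌈325/30⌉ = 11; penalty = 11 × 2% × £17,251.81 = £3,795.40…
Interest: £17,251.81 × ((1 + 0.000175)^325 − 1) = £17,251.81 × 0.05851822… = £1,009.5452…
Total = £17,251.81 + £3,795.3982 + £1,009.5452… = £22,056.75

£22,056.75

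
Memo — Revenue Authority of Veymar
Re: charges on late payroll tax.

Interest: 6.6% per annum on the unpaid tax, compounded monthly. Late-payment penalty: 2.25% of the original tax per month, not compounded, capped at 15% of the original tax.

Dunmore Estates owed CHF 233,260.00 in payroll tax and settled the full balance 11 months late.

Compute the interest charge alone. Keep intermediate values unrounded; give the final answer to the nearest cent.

CHF 14,506.79

Interest (6.6%/yr ÷ 12 = 0.55%/month): CHF 233,260.00 × ((1 + 0.0055)^11 − 1) = CHF 14,506.7907…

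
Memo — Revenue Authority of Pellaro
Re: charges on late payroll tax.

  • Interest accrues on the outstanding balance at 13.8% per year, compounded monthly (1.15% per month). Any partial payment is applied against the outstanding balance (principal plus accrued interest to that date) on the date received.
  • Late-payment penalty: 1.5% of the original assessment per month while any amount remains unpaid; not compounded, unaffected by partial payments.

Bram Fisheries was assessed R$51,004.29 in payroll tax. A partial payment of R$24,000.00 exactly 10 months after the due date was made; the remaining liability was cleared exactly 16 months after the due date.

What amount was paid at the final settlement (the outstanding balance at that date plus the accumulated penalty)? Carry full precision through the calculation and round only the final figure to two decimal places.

Balance at month 10: R$51,004.2900 × (1 + 0.0115)^10 = R$57,182.8211…
After R$24,000.00 payment: R$57,182.8211… − R$24,000.00 = R$33,182.8211…
Balance at month 16: R$33,182.8211… × (1 + 0.0115)^6 = R$35,539.2803…
Penalty: 16 × 1.5% × R$51,004.29 = R$12,241.03…
Final settlement = outstanding balance + penalty = R$35,539.2803… + R$12,241.03… = R$47,780.31

R$47,780.31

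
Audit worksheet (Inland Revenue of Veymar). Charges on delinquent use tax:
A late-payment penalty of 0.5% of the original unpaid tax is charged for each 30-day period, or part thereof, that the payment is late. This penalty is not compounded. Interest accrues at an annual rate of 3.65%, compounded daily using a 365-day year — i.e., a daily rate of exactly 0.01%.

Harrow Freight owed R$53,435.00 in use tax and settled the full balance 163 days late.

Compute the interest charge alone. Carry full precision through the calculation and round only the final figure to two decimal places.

R$878.08

Interest: R$53,435.00 × ((1 + 0.0001)^163 − 1) = R$53,435.00 × 0.01643274… = R$878.0835…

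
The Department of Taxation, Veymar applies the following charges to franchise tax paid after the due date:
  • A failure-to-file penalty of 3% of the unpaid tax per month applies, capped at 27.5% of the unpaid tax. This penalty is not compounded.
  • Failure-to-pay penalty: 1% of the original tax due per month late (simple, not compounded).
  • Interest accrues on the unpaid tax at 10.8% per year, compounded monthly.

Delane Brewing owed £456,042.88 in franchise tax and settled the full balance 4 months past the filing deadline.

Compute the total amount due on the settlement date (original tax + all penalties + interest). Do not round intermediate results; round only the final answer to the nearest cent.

£545,650.25

Failure-to-file: 4 × 3% × £456,042.88 = £54,725.15… (under the 27.5% cap)
Failure-to-pay penalty: 4 × 1% × £456,042.88 = £18,241.72…
Interest (10.8%/yr ÷ 12 = 0.9%/month): £456,042.88 × ((1 + 0.009)^4 − 1) = £16,640.5133…
Total = £456,042.88 + £72,966.8608 + £16,640.5133… = £545,650.25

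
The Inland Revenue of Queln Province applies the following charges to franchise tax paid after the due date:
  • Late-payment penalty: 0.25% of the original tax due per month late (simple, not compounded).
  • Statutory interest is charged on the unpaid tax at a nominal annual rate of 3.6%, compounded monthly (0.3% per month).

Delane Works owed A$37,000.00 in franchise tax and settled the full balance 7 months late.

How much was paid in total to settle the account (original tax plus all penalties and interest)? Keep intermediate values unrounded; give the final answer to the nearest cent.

Late-payment penalty: 7 × 0.25% × A$37,000.00 = A$647.50
Interest: A$37,000.00 × ((1 + 0.003)^7 − 1) = A$37,000.00 × 0.0211899… = A$784.0281…
Total = A$37,000.00 + A$647.5000 + A$784.0281… = A$38,431.53

A$38,431.53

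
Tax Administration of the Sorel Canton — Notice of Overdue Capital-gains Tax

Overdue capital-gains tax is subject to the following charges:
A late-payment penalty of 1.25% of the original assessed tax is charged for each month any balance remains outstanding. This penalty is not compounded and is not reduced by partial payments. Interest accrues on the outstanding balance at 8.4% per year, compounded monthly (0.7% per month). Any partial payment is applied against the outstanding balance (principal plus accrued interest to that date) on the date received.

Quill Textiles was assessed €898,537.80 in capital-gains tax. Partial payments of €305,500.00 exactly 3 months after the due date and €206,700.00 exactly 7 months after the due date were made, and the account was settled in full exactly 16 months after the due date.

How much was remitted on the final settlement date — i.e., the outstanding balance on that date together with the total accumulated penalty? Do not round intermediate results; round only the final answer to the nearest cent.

€629,750.22

Balance at month 3: €898,537.8000 × (1 + 0.007)^3 = €917,539.4871…
After €305,500.00 payment: €917,539.4871… − €305,500.00 = €612,039.4871…
Balance at month 7: €612,039.4871… × (1 + 0.007)^4 = €629,357.3735…
After €206,700.00 payment: €629,357.3735… − €206,700.00 = €422,657.3735…
Balance at month 16: €422,657.3735… × (1 + 0.007)^9 = €450,042.6620…
Penalty: 16 × 1.25% × €898,537.80 = €179,707.56
Final settlement = outstanding balance + penalty = €450,042.6620… + €179,707.56 = €629,750.22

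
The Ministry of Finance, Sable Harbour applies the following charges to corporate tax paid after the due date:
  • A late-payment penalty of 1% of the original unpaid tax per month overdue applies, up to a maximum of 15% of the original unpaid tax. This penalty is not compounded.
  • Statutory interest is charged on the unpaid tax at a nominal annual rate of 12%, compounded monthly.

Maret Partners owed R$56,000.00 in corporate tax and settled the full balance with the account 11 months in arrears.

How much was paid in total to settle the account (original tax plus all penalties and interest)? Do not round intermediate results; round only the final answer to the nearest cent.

Penalty: 11 × 1% × R$56,000.00 = R$6,160.00 (below the 15% cap of R$8,400.00)
Interest (12%/yr ÷ 12 = 1%/month): R$56,000.00 × ((1 + 0.01)^11 − 1) = R$6,477.4274…
Total = R$56,000.00 + R$6,160.0000 + R$6,477.4274… = R$68,637.43

R$68,637.43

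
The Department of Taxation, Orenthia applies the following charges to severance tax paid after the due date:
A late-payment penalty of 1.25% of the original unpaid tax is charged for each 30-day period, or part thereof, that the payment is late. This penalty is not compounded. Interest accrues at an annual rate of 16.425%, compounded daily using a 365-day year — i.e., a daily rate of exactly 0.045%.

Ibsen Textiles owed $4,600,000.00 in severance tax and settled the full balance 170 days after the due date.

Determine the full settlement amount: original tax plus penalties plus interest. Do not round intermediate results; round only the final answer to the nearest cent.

$5,310,624.63

Penalty periods: ⌈170/30⌉ = 6; penalty = 6 × 1.25% × $4,600,000.00 = $345,000.00
Interest: $4,600,000.00 × ((1 + 0.00045)^170 − 1) = $4,600,000.00 × 0.07948362… = $365,624.6296…
Total = $4,600,000.00 + $345,000.0000 + $365,624.6296… = $5,310,624.63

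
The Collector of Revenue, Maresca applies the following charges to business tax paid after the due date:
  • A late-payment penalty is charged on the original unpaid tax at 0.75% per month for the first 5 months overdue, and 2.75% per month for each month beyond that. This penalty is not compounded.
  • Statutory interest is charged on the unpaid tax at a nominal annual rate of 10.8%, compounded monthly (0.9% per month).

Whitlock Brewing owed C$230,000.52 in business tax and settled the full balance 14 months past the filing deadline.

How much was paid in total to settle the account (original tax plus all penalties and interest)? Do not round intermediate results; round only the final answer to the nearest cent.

C$326,288.64

Penalty, months 1–5: 5 × 0.75% × C$230,000.52 = C$8,625.02…
Penalty, months 6–14: 9 × 2.75% × C$230,000.52 = C$56,925.13…
Interest: C$230,000.52 × ((1 + 0.009)^14 − 1) = C$230,000.52 × 0.1336430… = C$30,737.9695…
Total = C$230,000.52 + C$65,550.1482 + C$30,737.9695… = C$326,288.64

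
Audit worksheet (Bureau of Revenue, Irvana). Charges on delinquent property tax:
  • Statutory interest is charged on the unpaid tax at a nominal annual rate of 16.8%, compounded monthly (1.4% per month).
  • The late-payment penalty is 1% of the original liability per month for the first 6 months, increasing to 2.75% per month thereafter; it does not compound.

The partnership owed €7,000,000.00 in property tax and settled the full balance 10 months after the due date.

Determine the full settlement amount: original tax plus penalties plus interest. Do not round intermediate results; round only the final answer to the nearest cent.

€9,234,102.39

Penalty, months 1–6: 6 × 1% × €7,000,000.00 = €420,000.00
Penalty, months 7–10: 4 × 2.75% × €7,000,000.00 = €770,000.00
Interest: €7,000,000.00 × ((1 + 0.014)^10 − 1) = €7,000,000.00 × 0.1491575… = €1,044,102.3914…
Total = €7,000,000.00 + €1,190,000.0000 + €1,044,102.3914… = €9,234,102.39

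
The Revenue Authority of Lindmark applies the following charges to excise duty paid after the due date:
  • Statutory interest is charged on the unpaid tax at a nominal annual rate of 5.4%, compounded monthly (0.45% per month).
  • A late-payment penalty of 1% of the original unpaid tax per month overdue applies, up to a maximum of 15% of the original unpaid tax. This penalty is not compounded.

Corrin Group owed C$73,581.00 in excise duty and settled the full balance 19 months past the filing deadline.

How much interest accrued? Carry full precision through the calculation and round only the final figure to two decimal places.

Interest: C$73,581.00 × ((1 + 0.0045)^19 − 1) = C$73,581.00 × 0.0890527… = C$6,552.5839…

C$6,552.58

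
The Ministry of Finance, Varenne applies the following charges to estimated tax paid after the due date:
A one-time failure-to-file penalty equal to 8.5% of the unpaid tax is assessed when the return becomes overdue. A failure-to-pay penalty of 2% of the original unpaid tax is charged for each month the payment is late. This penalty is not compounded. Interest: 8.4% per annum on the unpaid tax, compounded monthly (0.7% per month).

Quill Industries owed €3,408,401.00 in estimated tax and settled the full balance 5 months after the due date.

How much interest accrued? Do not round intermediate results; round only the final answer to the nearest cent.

€120,975.88

Interest: €3,408,401.00 × ((1 + 0.007)^5 − 1) = €3,408,401.00 × 0.0354934… = €120,975.8833…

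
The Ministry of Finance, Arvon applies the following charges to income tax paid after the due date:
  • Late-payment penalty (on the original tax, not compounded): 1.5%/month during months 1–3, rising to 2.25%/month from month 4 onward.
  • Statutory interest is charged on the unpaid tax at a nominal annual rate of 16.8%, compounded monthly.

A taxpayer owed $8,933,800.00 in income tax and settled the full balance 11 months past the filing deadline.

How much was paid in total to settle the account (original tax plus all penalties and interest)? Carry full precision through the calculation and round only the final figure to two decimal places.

$12,420,176.94

Penalty, months 1–3: 3 × 1.5% × $8,933,800.00 = $402,021.00
Penalty, months 4–11: 8 × 2.25% × $8,933,800.00 = $1,608,084.00
Interest (16.8%/yr ÷ 12 = 1.4%/month): $8,933,800.00 × ((1 + 0.014)^11 − 1) = $1,476,271.9388…
Total = $8,933,800.00 + $2,010,105.0000 + $1,476,271.9388… = $12,420,176.94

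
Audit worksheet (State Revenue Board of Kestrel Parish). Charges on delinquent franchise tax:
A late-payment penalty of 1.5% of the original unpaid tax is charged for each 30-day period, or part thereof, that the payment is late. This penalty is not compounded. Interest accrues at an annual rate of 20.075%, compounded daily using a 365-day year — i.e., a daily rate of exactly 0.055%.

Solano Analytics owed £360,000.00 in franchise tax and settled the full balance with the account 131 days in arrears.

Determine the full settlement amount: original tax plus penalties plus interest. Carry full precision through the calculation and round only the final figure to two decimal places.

Penalty periods: ⌈131/30⌉ = 5; penalty = 5 × 1.5% × £360,000.00 = £27,000.00
Interest: £360,000.00 × ((1 + 0.00055)^131 − 1) = £360,000.00 × 0.07468779… = £26,887.6052…
Total = £360,000.00 + £27,000.0000 + £26,887.6052… = £413,887.61

£413,887.61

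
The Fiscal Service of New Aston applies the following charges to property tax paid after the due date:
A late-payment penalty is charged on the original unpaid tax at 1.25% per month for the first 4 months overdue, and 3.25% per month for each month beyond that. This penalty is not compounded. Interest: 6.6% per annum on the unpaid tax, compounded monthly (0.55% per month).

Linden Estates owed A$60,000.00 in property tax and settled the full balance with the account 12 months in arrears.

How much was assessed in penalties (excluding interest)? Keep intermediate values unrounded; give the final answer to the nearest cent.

Penalty, months 1–4: 4 × 1.25% × A$60,000.00 = A$3,000.00
Penalty, months 5–12: 8 × 3.25% × A$60,000.00 = A$15,600.00
Total penalty = A$3,000.00 + A$15,600.00 = A$18,600.00

A$18,600.00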